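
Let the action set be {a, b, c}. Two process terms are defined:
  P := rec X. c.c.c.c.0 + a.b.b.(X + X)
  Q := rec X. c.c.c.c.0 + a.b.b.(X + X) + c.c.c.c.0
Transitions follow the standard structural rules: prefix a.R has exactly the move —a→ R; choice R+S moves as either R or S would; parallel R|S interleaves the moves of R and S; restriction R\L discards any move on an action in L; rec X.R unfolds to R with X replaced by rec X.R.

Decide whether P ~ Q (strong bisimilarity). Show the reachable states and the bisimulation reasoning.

bisimilar

Reachable graph of P (8 states):
  p0 = rec X. c.c.c.c.0 + a.b.b.(X + X) :: ··a··> p1, ··c··> p2
  p1 = b.b.((rec X. c.c.c.c.0 + a.b.b.(X + X)) + (rec X. c.c.c.c.0 + a.b.b.(X + X))) :: ··b··> p3
  p2 = c.c.c.0 :: ··c··> p4
  p3 = b.((rec X. c.c.c.c.0 + a.b.b.(X + X)) + (rec X. c.c.c.c.0 + a.b.b.(X + X))) :: ··b··> p5
  p4 = c.c.0 :: ··c··> p6
  p5 = (rec X. c.c.c.c.0 + a.b.b.(X + X)) + (rec X. c.c.c.c.0 + a.b.b.(X + X)) :: ··a··> p1, ··c··> p2
  p6 = c.0 :: ··c··> p7
  p7 = 0 :: (no moves)
Reachable graph of Q (8 states):
  q0 = rec X. c.c.c.c.0 + a.b.b.(X + X) + c.c.c.c.0 :: ··a··> q1, ··c··> q2
  q1 = b.b.((rec X. c.c.c.c.0 + a.b.b.(X + X) + c.c.c.c.0) + (rec X. c.c.c.c.0 + a.b.b.(X + X) + c.c.c.c.0)) :: ··b··> q3
  q2 = c.c.c.0 :: ··c··> q4
  q3 = b.((rec X. c.c.c.c.0 + a.b.b.(X + X) + c.c.c.c.0) + (rec X. c.c.c.c.0 + a.b.b.(X + X) + c.c.c.c.0)) :: ··b··> q5
  q4 = c.c.0 :: ··c··> q6
  q5 = (rec X. c.c.c.c.0 + a.b.b.(X + X) + c.c.c.c.0) + (rec X. c.c.c.c.0 + a.b.b.(X + X) + c.c.c.c.0) :: ··a··> q1, ··c··> q2
  q6 = c.0 :: ··c··> q7
  q7 = 0 :: (no moves)
Coarsest stable partition (strong bisimilarity classes):
  B0 = {p0, p5, q0, q5}
  B1 = {p1, q1}
  B2 = {p3, q3}
  B3 = {p2, q2}
  B4 = {p4, q4}
  B5 = {p6, q6}
  B6 = {p7, q7}
p0 ∈ B0, q0 ∈ B0 → same block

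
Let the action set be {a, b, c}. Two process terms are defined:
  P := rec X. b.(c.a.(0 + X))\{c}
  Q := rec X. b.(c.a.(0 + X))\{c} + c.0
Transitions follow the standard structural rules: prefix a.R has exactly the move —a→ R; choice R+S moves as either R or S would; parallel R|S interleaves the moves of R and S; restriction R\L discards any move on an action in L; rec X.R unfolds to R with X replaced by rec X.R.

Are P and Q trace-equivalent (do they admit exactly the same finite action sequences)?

traces(P) ≠ traces(Q) — witness ⟨c⟩

Reachable graph of P (2 states):
  u0 = rec X. b.(c.a.(0 + X))\{c} ⊢ -b-> u1
  u1 = (c.a.(0 + (rec X. b.(c.a.(0 + X))\{c})))\{c} ⊢ deadlocked
Reachable graph of Q (3 states):
  v0 = rec X. b.(c.a.(0 + X))\{c} + c.0 ⊢ -b-> v1, -c-> v2
  v1 = (c.a.(0 + (rec X. b.(c.a.(0 + X))\{c} + c.0)))\{c} ⊢ deadlocked
  v2 = 0 ⊢ deadlocked
Executing c from Q (initial set {v0}):
  [1] c ⇒ {v2}
  — Q admits the full trace.
Executing c from P (initial set {u0}):
  [1] c ⇒ ∅ (P stuck)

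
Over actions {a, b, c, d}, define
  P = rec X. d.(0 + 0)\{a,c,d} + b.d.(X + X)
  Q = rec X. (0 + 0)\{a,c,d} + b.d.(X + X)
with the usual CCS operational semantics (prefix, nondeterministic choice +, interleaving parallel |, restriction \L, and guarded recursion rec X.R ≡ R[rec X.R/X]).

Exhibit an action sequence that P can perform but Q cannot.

P's transition system — 4 states:
  s0 = rec X. d.(0 + 0)\{a,c,d} + b.d.(X + X) :: =b=> s1, =d=> s2
  s1 = d.((rec X. d.(0 + 0)\{a,c,d} + b.d.(X + X)) + (rec X. d.(0 + 0)\{a,c,d} + b.d.(X + X))) :: =d=> s3
  s2 = (0 + 0)\{a,c,d} :: ∅
  s3 = (rec X. d.(0 + 0)\{a,c,d} + b.d.(X + X)) + (rec X. d.(0 + 0)\{a,c,d} + b.d.(X + X)) :: =b=> s1, =d=> s2
Q's transition system — 3 states:
  t0 = rec X. (0 + 0)\{a,c,d} + b.d.(X + X) :: =b=> t1
  t1 = d.((rec X. (0 + 0)\{a,c,d} + b.d.(X + X)) + (rec X. (0 + 0)\{a,c,d} + b.d.(X + X))) :: =d=> t2
  t2 = (rec X. (0 + 0)\{a,c,d} + b.d.(X + X)) + (rec X. (0 + 0)\{a,c,d} + b.d.(X + X)) :: =b=> t1
Run σ = ⟨d⟩ on P: start {s0}
  [1] d ⇒ {s2}
  ✓ P
Run σ = ⟨d⟩ on Q: start {t0}
  [1] d ⇒ ∅ (Q stuck)

d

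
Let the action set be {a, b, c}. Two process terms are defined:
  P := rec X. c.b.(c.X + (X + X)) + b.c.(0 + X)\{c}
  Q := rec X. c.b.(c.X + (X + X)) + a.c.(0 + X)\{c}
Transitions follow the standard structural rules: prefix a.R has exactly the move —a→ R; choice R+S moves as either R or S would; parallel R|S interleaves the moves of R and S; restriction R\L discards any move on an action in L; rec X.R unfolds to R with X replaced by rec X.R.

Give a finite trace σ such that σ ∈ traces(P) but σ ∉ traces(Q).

Reachable graph of P (6 states):
  m0 = rec X. c.b.(c.X + (X + X)) + b.c.(0 + X)\{c} → —b→ m1, —c→ m2
  m1 = c.(0 + (rec X. c.b.(c.X + (X + X)) + b.c.(0 + X)\{c}))\{c} → —c→ m3
  m2 = b.(c.(rec X. c.b.(c.X + (X + X)) + b.c.(0 + X)\{c}) + ((rec X. c.b.(c.X + (X + X)) + b.c.(0 + X)\{c}) + (rec X. c.b.(c.X + (X + X)) + b.c.(0 + X)\{c}))) → —b→ m4
  m3 = (0 + (rec X. c.b.(c.X + (X + X)) + b.c.(0 + X)\{c}))\{c} → —b→ m5
  m4 = c.(rec X. c.b.(c.X + (X + X)) + b.c.(0 + X)\{c}) + ((rec X. c.b.(c.X + (X + X)) + b.c.(0 + X)\{c}) + (rec X. c.b.(c.X + (X + X)) + b.c.(0 + X)\{c})) → —b→ m1, —c→ m0, —c→ m2
  m5 = (c.(0 + (rec X. c.b.(c.X + (X + X)) + b.c.(0 + X)\{c}))\{c})\{c} → stopped
Reachable graph of Q (6 states):
  n0 = rec X. c.b.(c.X + (X + X)) + a.c.(0 + X)\{c} → —a→ n1, —c→ n2
  n1 = c.(0 + (rec X. c.b.(c.X + (X + X)) + a.c.(0 + X)\{c}))\{c} → —c→ n3
  n2 = b.(c.(rec X. c.b.(c.X + (X + X)) + a.c.(0 + X)\{c}) + ((rec X. c.b.(c.X + (X + X)) + a.c.(0 + X)\{c}) + (rec X. c.b.(c.X + (X + X)) + a.c.(0 + X)\{c}))) → —b→ n4
  n3 = (0 + (rec X. c.b.(c.X + (X + X)) + a.c.(0 + X)\{c}))\{c} → —a→ n5
  n4 = c.(rec X. c.b.(c.X + (X + X)) + a.c.(0 + X)\{c}) + ((rec X. c.b.(c.X + (X + X)) + a.c.(0 + X)\{c}) + (rec X. c.b.(c.X + (X + X)) + a.c.(0 + X)\{c})) → —a→ n1, —c→ n0, —c→ n2
  n5 = (c.(0 + (rec X. c.b.(c.X + (X + X)) + a.c.(0 + X)\{c}))\{c})\{c} → stopped
Executing b from P (initial set {m0}):
  step 1 (b): {m1}
  ✓ P
Executing b from Q (initial set {n0}):
  step 1 (b): no successor for Q

b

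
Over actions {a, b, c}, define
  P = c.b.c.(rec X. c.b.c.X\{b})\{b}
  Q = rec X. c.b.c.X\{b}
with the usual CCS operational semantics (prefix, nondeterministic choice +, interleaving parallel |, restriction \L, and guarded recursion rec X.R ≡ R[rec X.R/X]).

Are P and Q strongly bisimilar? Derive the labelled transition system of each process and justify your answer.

LTS(P): 5 reachable states
  u0 = c.b.c.(rec X. c.b.c.X\{b})\{b} :: -c-> u1
  u1 = b.c.(rec X. c.b.c.X\{b})\{b} :: -b-> u2
  u2 = c.(rec X. c.b.c.X\{b})\{b} :: -c-> u3
  u3 = (rec X. c.b.c.X\{b})\{b} :: -c-> u4
  u4 = (b.c.(rec X. c.b.c.X\{b})\{b})\{b} :: ∅
LTS(Q): 5 reachable states
  v0 = rec X. c.b.c.X\{b} :: -c-> v1
  v1 = b.c.(rec X. c.b.c.X\{b})\{b} :: -b-> v2
  v2 = c.(rec X. c.b.c.X\{b})\{b} :: -c-> v3
  v3 = (rec X. c.b.c.X\{b})\{b} :: -c-> v4
  v4 = (b.c.(rec X. c.b.c.X\{b})\{b})\{b} :: ∅
Bisimilarity quotient blocks:
  B0 = {u0, v0}
  B1 = {u1, v1}
  B2 = {u2, v2}
  B3 = {u3, v3}
  B4 = {u4, v4}
u0 ∈ B0, v0 ∈ B0 → same block

P ~ Q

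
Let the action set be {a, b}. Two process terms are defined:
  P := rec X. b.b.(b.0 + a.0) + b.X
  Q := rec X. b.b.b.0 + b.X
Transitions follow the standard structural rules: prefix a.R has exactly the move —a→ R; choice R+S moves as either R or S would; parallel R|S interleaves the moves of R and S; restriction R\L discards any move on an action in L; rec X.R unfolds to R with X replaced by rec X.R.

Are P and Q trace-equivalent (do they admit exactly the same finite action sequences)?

traces(P) ≠ traces(Q) — witness ⟨bba⟩

Reachable graph of P (4 states):
  u0 = rec X. b.b.(b.0 + a.0) + b.X → —b→ u0, —b→ u1
  u1 = b.(b.0 + a.0) → —b→ u2
  u2 = b.0 + a.0 → —a→ u3, —b→ u3
  u3 = 0 → deadlocked
Reachable graph of Q (4 states):
  v0 = rec X. b.b.b.0 + b.X → —b→ v0, —b→ v1
  v1 = b.b.0 → —b→ v2
  v2 = b.0 → —b→ v3
  v3 = 0 → deadlocked
Executing bba from P (initial set {u0}):
  step 1 (b): {u0, u1}
  step 2 (b): {u0, u1, u2}
  step 3 (a): {u3}
  — P admits the full trace.
Executing bba from Q (initial set {v0}):
  step 1 (b): {v0, v1}
  step 2 (b): {v0, v1, v2}
  step 3 (a): no successor for Q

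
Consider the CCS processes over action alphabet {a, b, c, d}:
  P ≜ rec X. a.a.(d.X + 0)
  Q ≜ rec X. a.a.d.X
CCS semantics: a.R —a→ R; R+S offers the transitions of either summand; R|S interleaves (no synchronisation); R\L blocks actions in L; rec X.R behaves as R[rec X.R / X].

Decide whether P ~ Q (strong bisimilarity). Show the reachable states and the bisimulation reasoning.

Reachable graph of P (3 states):
  m0 = rec X. a.a.(d.X + 0) ⊢ —a→ m1
  m1 = a.(d.(rec X. a.a.(d.X + 0)) + 0) ⊢ —a→ m2
  m2 = d.(rec X. a.a.(d.X + 0)) + 0 ⊢ —d→ m0
Reachable graph of Q (3 states):
  n0 = rec X. a.a.d.X ⊢ —a→ n1
  n1 = a.d.(rec X. a.a.d.X) ⊢ —a→ n2
  n2 = d.(rec X. a.a.d.X) ⊢ —d→ n0
Coarsest stable partition (strong bisimilarity classes):
  B0 = {m0, n0}
  B1 = {m1, n1}
  B2 = {m2, n2}
m0 ∈ B0, n0 ∈ B0 → same block

bisimilar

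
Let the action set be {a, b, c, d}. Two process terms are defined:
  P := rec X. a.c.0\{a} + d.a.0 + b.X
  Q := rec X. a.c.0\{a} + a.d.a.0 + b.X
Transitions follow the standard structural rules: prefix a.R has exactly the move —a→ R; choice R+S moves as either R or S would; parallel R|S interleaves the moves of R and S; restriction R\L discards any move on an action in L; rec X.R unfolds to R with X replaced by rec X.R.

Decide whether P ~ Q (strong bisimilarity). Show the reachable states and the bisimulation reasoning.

LTS(P): 5 reachable states
  s0 = rec X. a.c.0\{a} + d.a.0 + b.X :: =a=> s1, =b=> s0, =d=> s2
  s1 = c.0\{a} :: =c=> s3
  s2 = a.0 :: =a=> s4
  s3 = 0\{a} :: stopped
  s4 = 0 :: stopped
LTS(Q): 6 reachable states
  t0 = rec X. a.c.0\{a} + a.d.a.0 + b.X :: =a=> t1, =a=> t2, =b=> t0
  t1 = c.0\{a} :: =c=> t3
  t2 = d.a.0 :: =d=> t4
  t3 = 0\{a} :: stopped
  t4 = a.0 :: =a=> t5
  t5 = 0 :: stopped
Partition-refinement fixed point:
  B0 = {s0}
  B1 = {s2, t4}
  B2 = {s3, s4, t3, t5}
  B3 = {s1, t1}
  B4 = {t0}
  B5 = {t2}
s0 ∈ B0, t0 ∈ B4 → different blocks

NO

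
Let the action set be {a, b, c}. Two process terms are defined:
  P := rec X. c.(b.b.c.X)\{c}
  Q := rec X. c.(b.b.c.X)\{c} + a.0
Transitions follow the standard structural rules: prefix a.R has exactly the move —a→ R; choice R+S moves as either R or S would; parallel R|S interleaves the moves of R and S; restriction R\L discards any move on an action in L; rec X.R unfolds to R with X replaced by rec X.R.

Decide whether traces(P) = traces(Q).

trace-distinct — witness ⟨a⟩

P's transition system — 4 states:
  m0 = rec X. c.(b.b.c.X)\{c} ⊢ =c=> m1
  m1 = (b.b.c.(rec X. c.(b.b.c.X)\{c}))\{c} ⊢ =b=> m2
  m2 = (b.c.(rec X. c.(b.b.c.X)\{c}))\{c} ⊢ =b=> m3
  m3 = (c.(rec X. c.(b.b.c.X)\{c}))\{c} ⊢ (no moves)
Q's transition system — 5 states:
  n0 = rec X. c.(b.b.c.X)\{c} + a.0 ⊢ =a=> n1, =c=> n2
  n1 = 0 ⊢ (no moves)
  n2 = (b.b.c.(rec X. c.(b.b.c.X)\{c} + a.0))\{c} ⊢ =b=> n3
  n3 = (b.c.(rec X. c.(b.b.c.X)\{c} + a.0))\{c} ⊢ =b=> n4
  n4 = (c.(rec X. c.(b.b.c.X)\{c} + a.0))\{c} ⊢ (no moves)
Executing a from Q (initial set {n0}):
  after a @ step 1: {n1}
  — Q admits the full trace.
Executing a from P (initial set {m0}):
  after a @ step 1: ∅ (P stuck)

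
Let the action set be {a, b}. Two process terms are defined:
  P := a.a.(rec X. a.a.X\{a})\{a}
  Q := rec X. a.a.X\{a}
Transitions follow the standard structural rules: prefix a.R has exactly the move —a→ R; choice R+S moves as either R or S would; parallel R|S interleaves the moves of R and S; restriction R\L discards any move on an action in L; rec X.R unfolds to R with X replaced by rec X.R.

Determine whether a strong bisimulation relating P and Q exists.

Reachable graph of P (3 states):
  u0 = a.a.(rec X. a.a.X\{a})\{a} ⊢ -a-> u1
  u1 = a.(rec X. a.a.X\{a})\{a} ⊢ -a-> u2
  u2 = (rec X. a.a.X\{a})\{a} ⊢ (no moves)
Reachable graph of Q (3 states):
  v0 = rec X. a.a.X\{a} ⊢ -a-> v1
  v1 = a.(rec X. a.a.X\{a})\{a} ⊢ -a-> v2
  v2 = (rec X. a.a.X\{a})\{a} ⊢ (no moves)
Partition-refinement fixed point:
  B0 = {u0, v0}
  B1 = {u1, v1}
  B2 = {u2, v2}
u0 ∈ B0, v0 ∈ B0 → same block

P ~ Q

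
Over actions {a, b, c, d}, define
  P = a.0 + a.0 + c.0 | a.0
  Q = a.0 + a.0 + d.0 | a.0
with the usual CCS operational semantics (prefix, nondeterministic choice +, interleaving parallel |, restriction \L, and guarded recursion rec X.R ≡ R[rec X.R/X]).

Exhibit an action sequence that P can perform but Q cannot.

c

LTS(P): 5 reachable states
  m0 = a.0 + a.0 + c.0 | a.0 | -a-> m1, -a-> m2, -c-> m3
  m1 = 0 | stopped
  m2 = c.0 | 0 | -c-> m4
  m3 = 0 | a.0 | -a-> m4
  m4 = 0 | 0 | stopped
LTS(Q): 5 reachable states
  n0 = a.0 + a.0 + d.0 | a.0 | -a-> n1, -a-> n2, -d-> n3
  n1 = 0 | stopped
  n2 = d.0 | 0 | -d-> n4
  n3 = 0 | a.0 | -a-> n4
  n4 = 0 | 0 | stopped
Run σ = ⟨c⟩ on P: start {m0}
  step 1 (c): {m3}
  P completes σ.
Run σ = ⟨c⟩ on Q: start {n0}
  step 1 (c): ∅  — Q cannot continue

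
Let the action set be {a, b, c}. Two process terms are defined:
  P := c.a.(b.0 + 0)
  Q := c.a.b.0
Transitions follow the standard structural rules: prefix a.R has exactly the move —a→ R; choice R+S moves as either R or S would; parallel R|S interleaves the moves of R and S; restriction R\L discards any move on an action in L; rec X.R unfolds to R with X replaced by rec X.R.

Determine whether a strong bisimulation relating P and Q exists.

YES

P's transition system — 4 states:
  s0 = c.a.(b.0 + 0) :: --c--▸ s1
  s1 = a.(b.0 + 0) :: --a--▸ s2
  s2 = b.0 + 0 :: --b--▸ s3
  s3 = 0 :: (no moves)
Q's transition system — 4 states:
  t0 = c.a.b.0 :: --c--▸ t1
  t1 = a.b.0 :: --a--▸ t2
  t2 = b.0 :: --b--▸ t3
  t3 = 0 :: (no moves)
Coarsest stable partition (strong bisimilarity classes):
  B0 = {s0, t0}
  B1 = {s1, t1}
  B2 = {s2, t2}
  B3 = {s3, t3}
s0 ∈ B0, t0 ∈ B0 → same block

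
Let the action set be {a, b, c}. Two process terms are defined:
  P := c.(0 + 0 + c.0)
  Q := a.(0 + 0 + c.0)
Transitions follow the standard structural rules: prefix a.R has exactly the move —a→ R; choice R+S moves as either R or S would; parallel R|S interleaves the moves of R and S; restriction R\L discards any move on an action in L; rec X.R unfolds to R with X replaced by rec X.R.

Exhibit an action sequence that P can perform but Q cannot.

c

P's transition system — 3 states:
  p0 = c.(0 + 0 + c.0) has moves -c-> p1
  p1 = 0 + 0 + c.0 has moves -c-> p2
  p2 = 0 has moves deadlocked
Q's transition system — 3 states:
  q0 = a.(0 + 0 + c.0) has moves -a-> q1
  q1 = 0 + 0 + c.0 has moves -c-> q2
  q2 = 0 has moves deadlocked
Executing c from P (initial set {p0}):
  after c @ step 1: {p1}
  P completes σ.
Executing c from Q (initial set {q0}):
  after c @ step 1: no successor for Q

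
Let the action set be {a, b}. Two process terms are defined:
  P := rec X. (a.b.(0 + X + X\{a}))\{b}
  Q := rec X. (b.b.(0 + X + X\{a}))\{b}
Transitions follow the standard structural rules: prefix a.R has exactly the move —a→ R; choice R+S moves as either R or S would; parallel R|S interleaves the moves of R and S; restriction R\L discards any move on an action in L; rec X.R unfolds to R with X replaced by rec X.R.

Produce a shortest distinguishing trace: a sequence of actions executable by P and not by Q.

a

LTS(P): 2 reachable states
  u0 = rec X. (a.b.(0 + X + X\{a}))\{b} → ··a··> u1
  u1 = (b.(0 + (rec X. (a.b.(0 + X + X\{a}))\{b}) + (rec X. (a.b.(0 + X + X\{a}))\{b})\{a}))\{b} → (no moves)
LTS(Q): 1 reachable states
  v0 = rec X. (b.b.(0 + X + X\{a}))\{b} → (no moves)
Trace ⟨a⟩ through P, begin at {u0}:
  [1] a ⇒ {u1}
  ✓ P
Trace ⟨a⟩ through Q, begin at {v0}:
  [1] a ⇒ no successor for Q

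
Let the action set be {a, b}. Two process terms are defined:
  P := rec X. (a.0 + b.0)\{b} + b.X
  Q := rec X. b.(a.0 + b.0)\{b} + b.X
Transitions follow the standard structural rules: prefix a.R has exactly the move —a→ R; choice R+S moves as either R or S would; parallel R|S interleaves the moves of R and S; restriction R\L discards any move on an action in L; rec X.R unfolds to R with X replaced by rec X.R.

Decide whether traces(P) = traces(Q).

trace-distinct — witness ⟨a⟩

Reachable graph of P (2 states):
  s0 = rec X. (a.0 + b.0)\{b} + b.X has moves ··a··> s1, ··b··> s0
  s1 = 0\{b} has moves (no moves)
Reachable graph of Q (3 states):
  t0 = rec X. b.(a.0 + b.0)\{b} + b.X has moves ··b··> t0, ··b··> t1
  t1 = (a.0 + b.0)\{b} has moves ··a··> t2
  t2 = 0\{b} has moves (no moves)
Trace ⟨a⟩ through P, begin at {s0}:
  after a @ step 1: {s1}
  ✓ P
Trace ⟨a⟩ through Q, begin at {t0}:
  after a @ step 1: ∅ (Q stuck)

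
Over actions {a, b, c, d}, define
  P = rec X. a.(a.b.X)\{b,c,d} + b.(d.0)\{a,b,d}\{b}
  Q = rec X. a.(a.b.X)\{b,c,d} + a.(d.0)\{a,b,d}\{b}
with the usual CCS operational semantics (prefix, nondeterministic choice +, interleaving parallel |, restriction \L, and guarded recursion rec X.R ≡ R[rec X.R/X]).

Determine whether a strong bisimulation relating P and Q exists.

Reachable graph of P (4 states):
  s0 = rec X. a.(a.b.X)\{b,c,d} + b.(d.0)\{a,b,d}\{b} has moves —a→ s1, —b→ s2
  s1 = (a.b.(rec X. a.(a.b.X)\{b,c,d} + b.(d.0)\{a,b,d}\{b}))\{b,c,d} has moves —a→ s3
  s2 = (d.0)\{a,b,d}\{b} has moves (no moves)
  s3 = (b.(rec X. a.(a.b.X)\{b,c,d} + b.(d.0)\{a,b,d}\{b}))\{b,c,d} has moves (no moves)
Reachable graph of Q (4 states):
  t0 = rec X. a.(a.b.X)\{b,c,d} + a.(d.0)\{a,b,d}\{b} has moves —a→ t1, —a→ t2
  t1 = (a.b.(rec X. a.(a.b.X)\{b,c,d} + a.(d.0)\{a,b,d}\{b}))\{b,c,d} has moves —a→ t3
  t2 = (d.0)\{a,b,d}\{b} has moves (no moves)
  t3 = (b.(rec X. a.(a.b.X)\{b,c,d} + a.(d.0)\{a,b,d}\{b}))\{b,c,d} has moves (no moves)
Partition-refinement fixed point:
  B0 = {s0}
  B1 = {s1, t1}
  B2 = {s2, s3, t2, t3}
  B3 = {t0}
s0 ∈ B0, t0 ∈ B3 → different blocks

P ≁ Q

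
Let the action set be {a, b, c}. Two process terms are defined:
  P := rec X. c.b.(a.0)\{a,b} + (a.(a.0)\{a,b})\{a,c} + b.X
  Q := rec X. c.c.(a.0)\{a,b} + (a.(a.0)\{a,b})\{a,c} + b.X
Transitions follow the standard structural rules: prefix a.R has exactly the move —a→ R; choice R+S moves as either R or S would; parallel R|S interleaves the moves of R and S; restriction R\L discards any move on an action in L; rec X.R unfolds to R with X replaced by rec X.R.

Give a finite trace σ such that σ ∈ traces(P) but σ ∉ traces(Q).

P's transition system — 3 states:
  s0 = rec X. c.b.(a.0)\{a,b} + (a.(a.0)\{a,b})\{a,c} + b.X → --b--▸ s0, --c--▸ s1
  s1 = b.(a.0)\{a,b} → --b--▸ s2
  s2 = (a.0)\{a,b} → stopped
Q's transition system — 3 states:
  t0 = rec X. c.c.(a.0)\{a,b} + (a.(a.0)\{a,b})\{a,c} + b.X → --b--▸ t0, --c--▸ t1
  t1 = c.(a.0)\{a,b} → --c--▸ t2
  t2 = (a.0)\{a,b} → stopped
Trace ⟨cb⟩ through P, begin at {s0}:
  step 1 (c): {s1}
  step 2 (b): {s2}
  P completes σ.
Trace ⟨cb⟩ through Q, begin at {t0}:
  step 1 (c): {t1}
  step 2 (b): no successor for Q

cb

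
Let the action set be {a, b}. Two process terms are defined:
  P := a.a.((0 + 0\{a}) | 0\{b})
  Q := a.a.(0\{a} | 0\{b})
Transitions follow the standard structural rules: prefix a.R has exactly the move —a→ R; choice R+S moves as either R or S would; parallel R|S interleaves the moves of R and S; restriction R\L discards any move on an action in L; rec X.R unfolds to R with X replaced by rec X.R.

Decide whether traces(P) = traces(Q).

trace-equivalent

LTS(P): 3 reachable states
  u0 = a.a.((0 + 0\{a}) | 0\{b}) | --a--▸ u1
  u1 = a.((0 + 0\{a}) | 0\{b}) | --a--▸ u2
  u2 = (0 + 0\{a}) | 0\{b} | deadlocked
LTS(Q): 3 reachable states
  v0 = a.a.(0\{a} | 0\{b}) | --a--▸ v1
  v1 = a.(0\{a} | 0\{b}) | --a--▸ v2
  v2 = 0\{a} | 0\{b} | deadlocked
Partition-refinement fixed point:
  B0 = {u0, v0}
  B1 = {u1, v1}
  B2 = {u2, v2}
u0 ∈ B0, v0 ∈ B0 → same block
Bisimilar ⇒ trace-equivalent.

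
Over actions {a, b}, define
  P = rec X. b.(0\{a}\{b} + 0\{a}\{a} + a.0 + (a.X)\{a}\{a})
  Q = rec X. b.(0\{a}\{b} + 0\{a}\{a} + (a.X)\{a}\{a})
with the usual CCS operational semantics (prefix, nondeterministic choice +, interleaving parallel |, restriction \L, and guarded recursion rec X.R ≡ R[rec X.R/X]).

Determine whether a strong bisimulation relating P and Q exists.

P's transition system — 3 states:
  m0 = rec X. b.(0\{a}\{b} + 0\{a}\{a} + a.0 + (a.X)\{a}\{a}) | --b--▸ m1
  m1 = 0\{a}\{b} + 0\{a}\{a} + a.0 + (a.(rec X. b.(0\{a}\{b} + 0\{a}\{a} + a.0 + (a.X)\{a}\{a})))\{a}\{a} | --a--▸ m2
  m2 = 0 | (no moves)
Q's transition system — 2 states:
  n0 = rec X. b.(0\{a}\{b} + 0\{a}\{a} + (a.X)\{a}\{a}) | --b--▸ n1
  n1 = 0\{a}\{b} + 0\{a}\{a} + (a.(rec X. b.(0\{a}\{b} + 0\{a}\{a} + (a.X)\{a}\{a})))\{a}\{a} | (no moves)
Partition-refinement fixed point:
  B0 = {m0}
  B1 = {m1}
  B2 = {m2, n1}
  B3 = {n0}
m0 ∈ B0, n0 ∈ B3 → different blocks

P ≁ Q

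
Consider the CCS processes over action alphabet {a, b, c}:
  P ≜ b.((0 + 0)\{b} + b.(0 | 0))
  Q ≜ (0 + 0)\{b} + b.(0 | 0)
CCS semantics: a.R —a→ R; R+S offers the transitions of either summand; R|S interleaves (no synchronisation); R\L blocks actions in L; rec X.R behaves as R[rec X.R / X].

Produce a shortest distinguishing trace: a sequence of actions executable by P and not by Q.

Reachable graph of P (3 states):
  u0 = b.((0 + 0)\{b} + b.(0 | 0)) has moves -b-> u1
  u1 = (0 + 0)\{b} + b.(0 | 0) has moves -b-> u2
  u2 = 0 | 0 has moves deadlocked
Reachable graph of Q (2 states):
  v0 = (0 + 0)\{b} + b.(0 | 0) has moves -b-> v1
  v1 = 0 | 0 has moves deadlocked
Executing bb from P (initial set {u0}):
  step 1 (b): {u1}
  step 2 (b): {u2}
  — P admits the full trace.
Executing bb from Q (initial set {v0}):
  step 1 (b): {v1}
  step 2 (b): ∅ (Q stuck)

bb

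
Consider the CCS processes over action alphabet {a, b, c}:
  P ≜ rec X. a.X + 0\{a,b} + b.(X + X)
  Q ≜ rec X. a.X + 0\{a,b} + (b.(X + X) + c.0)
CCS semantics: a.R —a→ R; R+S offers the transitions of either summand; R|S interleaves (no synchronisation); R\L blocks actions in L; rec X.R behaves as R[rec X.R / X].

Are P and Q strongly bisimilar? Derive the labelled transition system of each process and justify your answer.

P ≁ Q

P's transition system — 2 states:
  s0 = rec X. a.X + 0\{a,b} + b.(X + X) | ··a··> s0, ··b··> s1
  s1 = (rec X. a.X + 0\{a,b} + b.(X + X)) + (rec X. a.X + 0\{a,b} + b.(X + X)) | ··a··> s0, ··b··> s1
Q's transition system — 3 states:
  t0 = rec X. a.X + 0\{a,b} + (b.(X + X) + c.0) | ··a··> t0, ··b··> t1, ··c··> t2
  t1 = (rec X. a.X + 0\{a,b} + (b.(X + X) + c.0)) + (rec X. a.X + 0\{a,b} + (b.(X + X) + c.0)) | ··a··> t0, ··b··> t1, ··c··> t2
  t2 = 0 | ∅
Partition-refinement fixed point:
  B0 = {s0, s1}
  B1 = {t0, t1}
  B2 = {t2}
s0 ∈ B0, t0 ∈ B1 → different blocks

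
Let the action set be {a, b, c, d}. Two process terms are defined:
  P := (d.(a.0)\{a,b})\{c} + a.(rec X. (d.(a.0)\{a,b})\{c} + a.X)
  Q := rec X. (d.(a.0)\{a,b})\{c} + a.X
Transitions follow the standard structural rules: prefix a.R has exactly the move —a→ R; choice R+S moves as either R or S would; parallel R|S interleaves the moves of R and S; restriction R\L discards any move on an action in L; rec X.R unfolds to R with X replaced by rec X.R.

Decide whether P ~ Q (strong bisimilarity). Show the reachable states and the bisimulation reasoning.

LTS(P): 3 reachable states
  u0 = (d.(a.0)\{a,b})\{c} + a.(rec X. (d.(a.0)\{a,b})\{c} + a.X) :: =a=> u1, =d=> u2
  u1 = rec X. (d.(a.0)\{a,b})\{c} + a.X :: =a=> u1, =d=> u2
  u2 = (a.0)\{a,b}\{c} :: stopped
LTS(Q): 2 reachable states
  v0 = rec X. (d.(a.0)\{a,b})\{c} + a.X :: =a=> v0, =d=> v1
  v1 = (a.0)\{a,b}\{c} :: stopped
Coarsest stable partition (strong bisimilarity classes):
  B0 = {u0, u1, v0}
  B1 = {u2, v1}
u0 ∈ B0, v0 ∈ B0 → same block

YES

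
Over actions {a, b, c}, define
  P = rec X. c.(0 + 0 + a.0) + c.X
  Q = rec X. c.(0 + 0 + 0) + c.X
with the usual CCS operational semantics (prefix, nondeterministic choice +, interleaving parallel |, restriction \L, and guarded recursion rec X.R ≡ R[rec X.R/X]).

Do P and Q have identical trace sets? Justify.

trace-distinct — witness ⟨ca⟩

LTS(P): 3 reachable states
  s0 = rec X. c.(0 + 0 + a.0) + c.X → —c→ s0, —c→ s1
  s1 = 0 + 0 + a.0 → —a→ s2
  s2 = 0 → ∅
LTS(Q): 2 reachable states
  t0 = rec X. c.(0 + 0 + 0) + c.X → —c→ t0, —c→ t1
  t1 = 0 + 0 + 0 → ∅
Executing ca from P (initial set {s0}):
  step 1 (c): {s0, s1}
  step 2 (a): {s2}
  P completes σ.
Executing ca from Q (initial set {t0}):
  step 1 (c): {t0, t1}
  step 2 (a): no successor for Q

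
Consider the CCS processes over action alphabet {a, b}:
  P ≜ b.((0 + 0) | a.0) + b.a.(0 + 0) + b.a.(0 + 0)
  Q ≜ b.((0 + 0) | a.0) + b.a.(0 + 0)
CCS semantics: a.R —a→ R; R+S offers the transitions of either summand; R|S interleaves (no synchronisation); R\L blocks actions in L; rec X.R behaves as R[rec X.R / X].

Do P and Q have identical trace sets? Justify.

P's transition system — 5 states:
  s0 = b.((0 + 0) | a.0) + b.a.(0 + 0) + b.a.(0 + 0) has moves =b=> s1, =b=> s2
  s1 = (0 + 0) | a.0 has moves =a=> s3
  s2 = a.(0 + 0) has moves =a=> s4
  s3 = (0 + 0) | 0 has moves ·
  s4 = 0 + 0 has moves ·
Q's transition system — 5 states:
  t0 = b.((0 + 0) | a.0) + b.a.(0 + 0) has moves =b=> t1, =b=> t2
  t1 = (0 + 0) | a.0 has moves =a=> t3
  t2 = a.(0 + 0) has moves =a=> t4
  t3 = (0 + 0) | 0 has moves ·
  t4 = 0 + 0 has moves ·
Bisimilarity quotient blocks:
  B0 = {s0, t0}
  B1 = {s1, s2, t1, t2}
  B2 = {s3, s4, t3, t4}
s0 ∈ B0, t0 ∈ B0 → same block
Bisimilar ⇒ trace-equivalent.

YES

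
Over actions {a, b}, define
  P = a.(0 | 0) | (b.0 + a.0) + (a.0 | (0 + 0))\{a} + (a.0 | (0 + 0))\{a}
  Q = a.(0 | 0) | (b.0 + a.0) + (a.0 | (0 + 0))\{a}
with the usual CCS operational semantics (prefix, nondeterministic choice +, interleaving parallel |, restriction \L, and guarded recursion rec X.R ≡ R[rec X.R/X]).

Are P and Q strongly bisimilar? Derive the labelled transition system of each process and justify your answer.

YES

LTS(P): 4 reachable states
  p0 = a.(0 | 0) | (b.0 + a.0) + (a.0 | (0 + 0))\{a} + (a.0 | (0 + 0))\{a} | --a--▸ p1, --a--▸ p2, --b--▸ p2
  p1 = 0 | 0 | (b.0 + a.0) | --a--▸ p3, --b--▸ p3
  p2 = a.(0 | 0) | 0 | --a--▸ p3
  p3 = 0 | 0 | 0 | ·
LTS(Q): 4 reachable states
  q0 = a.(0 | 0) | (b.0 + a.0) + (a.0 | (0 + 0))\{a} | --a--▸ q1, --a--▸ q2, --b--▸ q2
  q1 = 0 | 0 | (b.0 + a.0) | --a--▸ q3, --b--▸ q3
  q2 = a.(0 | 0) | 0 | --a--▸ q3
  q3 = 0 | 0 | 0 | ·
Coarsest stable partition (strong bisimilarity classes):
  B0 = {p0, q0}
  B1 = {p2, q2}
  B2 = {p3, q3}
  B3 = {p1, q1}
p0 ∈ B0, q0 ∈ B0 → same block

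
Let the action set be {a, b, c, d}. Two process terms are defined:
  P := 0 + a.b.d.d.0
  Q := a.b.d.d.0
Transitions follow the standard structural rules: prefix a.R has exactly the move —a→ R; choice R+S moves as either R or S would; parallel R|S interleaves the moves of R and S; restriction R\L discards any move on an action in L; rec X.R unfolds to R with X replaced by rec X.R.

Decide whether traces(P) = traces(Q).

traces(P) = traces(Q)

P's transition system — 5 states:
  u0 = 0 + a.b.d.d.0 | —a→ u1
  u1 = b.d.d.0 | —b→ u2
  u2 = d.d.0 | —d→ u3
  u3 = d.0 | —d→ u4
  u4 = 0 | ∅
Q's transition system — 5 states:
  v0 = a.b.d.d.0 | —a→ v1
  v1 = b.d.d.0 | —b→ v2
  v2 = d.d.0 | —d→ v3
  v3 = d.0 | —d→ v4
  v4 = 0 | ∅
Partition-refinement fixed point:
  B0 = {u0, v0}
  B1 = {u1, v1}
  B2 = {u2, v2}
  B3 = {u3, v3}
  B4 = {u4, v4}
u0 ∈ B0, v0 ∈ B0 → same block
Bisimilar ⇒ trace-equivalent.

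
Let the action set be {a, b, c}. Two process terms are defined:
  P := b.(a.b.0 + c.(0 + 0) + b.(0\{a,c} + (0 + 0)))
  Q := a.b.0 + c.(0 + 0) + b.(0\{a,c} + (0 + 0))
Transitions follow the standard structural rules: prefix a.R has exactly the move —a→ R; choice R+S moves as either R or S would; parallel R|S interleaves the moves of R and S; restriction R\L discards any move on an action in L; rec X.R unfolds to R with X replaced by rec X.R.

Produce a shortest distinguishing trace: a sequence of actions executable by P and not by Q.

LTS(P): 6 reachable states
  s0 = b.(a.b.0 + c.(0 + 0) + b.(0\{a,c} + (0 + 0))) | —b→ s1
  s1 = a.b.0 + c.(0 + 0) + b.(0\{a,c} + (0 + 0)) | —a→ s2, —b→ s3, —c→ s4
  s2 = b.0 | —b→ s5
  s3 = 0\{a,c} + (0 + 0) | ·
  s4 = 0 + 0 | ·
  s5 = 0 | ·
LTS(Q): 5 reachable states
  t0 = a.b.0 + c.(0 + 0) + b.(0\{a,c} + (0 + 0)) | —a→ t1, —b→ t2, —c→ t3
  t1 = b.0 | —b→ t4
  t2 = 0\{a,c} + (0 + 0) | ·
  t3 = 0 + 0 | ·
  t4 = 0 | ·
Run σ = ⟨ba⟩ on P: start {s0}
  step 1 (b): {s1}
  step 2 (a): {s2}
  — P admits the full trace.
Run σ = ⟨ba⟩ on Q: start {t0}
  step 1 (b): {t2}
  step 2 (a): no successor for Q

ba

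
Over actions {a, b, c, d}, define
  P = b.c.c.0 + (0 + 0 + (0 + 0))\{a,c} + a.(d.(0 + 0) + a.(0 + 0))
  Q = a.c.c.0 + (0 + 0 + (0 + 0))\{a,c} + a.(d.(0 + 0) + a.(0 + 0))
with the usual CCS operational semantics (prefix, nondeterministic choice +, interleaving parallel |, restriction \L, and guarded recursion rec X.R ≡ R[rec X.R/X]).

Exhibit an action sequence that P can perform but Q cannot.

P's transition system — 6 states:
  p0 = b.c.c.0 + (0 + 0 + (0 + 0))\{a,c} + a.(d.(0 + 0) + a.(0 + 0)) ⊢ -a-> p1, -b-> p2
  p1 = d.(0 + 0) + a.(0 + 0) ⊢ -a-> p3, -d-> p3
  p2 = c.c.0 ⊢ -c-> p4
  p3 = 0 + 0 ⊢ ∅
  p4 = c.0 ⊢ -c-> p5
  p5 = 0 ⊢ ∅
Q's transition system — 6 states:
  q0 = a.c.c.0 + (0 + 0 + (0 + 0))\{a,c} + a.(d.(0 + 0) + a.(0 + 0)) ⊢ -a-> q1, -a-> q2
  q1 = c.c.0 ⊢ -c-> q3
  q2 = d.(0 + 0) + a.(0 + 0) ⊢ -a-> q4, -d-> q4
  q3 = c.0 ⊢ -c-> q5
  q4 = 0 + 0 ⊢ ∅
  q5 = 0 ⊢ ∅
Run σ = ⟨b⟩ on P: start {p0}
  after b @ step 1: {p2}
  ✓ P
Run σ = ⟨b⟩ on Q: start {q0}
  after b @ step 1: no successor for Q

b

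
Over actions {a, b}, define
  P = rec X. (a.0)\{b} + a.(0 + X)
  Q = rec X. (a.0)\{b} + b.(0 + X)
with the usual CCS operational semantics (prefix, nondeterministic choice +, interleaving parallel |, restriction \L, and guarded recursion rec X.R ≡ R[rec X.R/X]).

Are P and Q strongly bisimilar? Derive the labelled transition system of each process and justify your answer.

P ≁ Q

LTS(P): 3 reachable states
  s0 = rec X. (a.0)\{b} + a.(0 + X) | -a-> s1, -a-> s2
  s1 = 0 + (rec X. (a.0)\{b} + a.(0 + X)) | -a-> s1, -a-> s2
  s2 = 0\{b} | ·
LTS(Q): 3 reachable states
  t0 = rec X. (a.0)\{b} + b.(0 + X) | -a-> t1, -b-> t2
  t1 = 0\{b} | ·
  t2 = 0 + (rec X. (a.0)\{b} + b.(0 + X)) | -a-> t1, -b-> t2
Bisimilarity quotient blocks:
  B0 = {s0, s1}
  B1 = {s2, t1}
  B2 = {t0, t2}
s0 ∈ B0, t0 ∈ B2 → different blocks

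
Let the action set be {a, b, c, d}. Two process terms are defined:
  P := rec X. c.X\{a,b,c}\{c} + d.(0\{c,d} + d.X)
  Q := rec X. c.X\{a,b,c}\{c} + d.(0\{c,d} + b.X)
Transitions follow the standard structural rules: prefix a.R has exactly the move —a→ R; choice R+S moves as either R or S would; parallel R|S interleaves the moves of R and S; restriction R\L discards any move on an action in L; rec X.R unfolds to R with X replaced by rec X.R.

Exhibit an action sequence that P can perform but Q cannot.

Reachable graph of P (4 states):
  p0 = rec X. c.X\{a,b,c}\{c} + d.(0\{c,d} + d.X) :: --c--▸ p1, --d--▸ p2
  p1 = (rec X. c.X\{a,b,c}\{c} + d.(0\{c,d} + d.X))\{a,b,c}\{c} :: --d--▸ p3
  p2 = 0\{c,d} + d.(rec X. c.X\{a,b,c}\{c} + d.(0\{c,d} + d.X)) :: --d--▸ p0
  p3 = (0\{c,d} + d.(rec X. c.X\{a,b,c}\{c} + d.(0\{c,d} + d.X)))\{a,b,c}\{c} :: --d--▸ p1
Reachable graph of Q (4 states):
  q0 = rec X. c.X\{a,b,c}\{c} + d.(0\{c,d} + b.X) :: --c--▸ q1, --d--▸ q2
  q1 = (rec X. c.X\{a,b,c}\{c} + d.(0\{c,d} + b.X))\{a,b,c}\{c} :: --d--▸ q3
  q2 = 0\{c,d} + b.(rec X. c.X\{a,b,c}\{c} + d.(0\{c,d} + b.X)) :: --b--▸ q0
  q3 = (0\{c,d} + b.(rec X. c.X\{a,b,c}\{c} + d.(0\{c,d} + b.X)))\{a,b,c}\{c} :: ·
Run σ = ⟨dd⟩ on P: start {p0}
  after d @ step 1: {p2}
  after d @ step 2: {p0}
  P completes σ.
Run σ = ⟨dd⟩ on Q: start {q0}
  after d @ step 1: {q2}
  after d @ step 2: ∅  — Q cannot continue

dd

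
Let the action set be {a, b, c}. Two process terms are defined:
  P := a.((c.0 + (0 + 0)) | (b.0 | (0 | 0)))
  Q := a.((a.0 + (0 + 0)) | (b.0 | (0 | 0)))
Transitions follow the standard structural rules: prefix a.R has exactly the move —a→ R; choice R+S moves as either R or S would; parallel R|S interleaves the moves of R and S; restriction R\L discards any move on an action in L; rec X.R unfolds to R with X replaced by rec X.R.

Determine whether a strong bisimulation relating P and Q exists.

P ≁ Q

P's transition system — 5 states:
  m0 = a.((c.0 + (0 + 0)) | (b.0 | (0 | 0))) ⊢ ··a··> m1
  m1 = (c.0 + (0 + 0)) | (b.0 | (0 | 0)) ⊢ ··b··> m2, ··c··> m3
  m2 = (c.0 + (0 + 0)) | (0 | (0 | 0)) ⊢ ··c··> m4
  m3 = 0 | (b.0 | (0 | 0)) ⊢ ··b··> m4
  m4 = 0 | (0 | (0 | 0)) ⊢ deadlocked
Q's transition system — 5 states:
  n0 = a.((a.0 + (0 + 0)) | (b.0 | (0 | 0))) ⊢ ··a··> n1
  n1 = (a.0 + (0 + 0)) | (b.0 | (0 | 0)) ⊢ ··a··> n2, ··b··> n3
  n2 = 0 | (b.0 | (0 | 0)) ⊢ ··b··> n4
  n3 = (a.0 + (0 + 0)) | (0 | (0 | 0)) ⊢ ··a··> n4
  n4 = 0 | (0 | (0 | 0)) ⊢ deadlocked
Partition-refinement fixed point:
  B0 = {m0}
  B1 = {m1}
  B2 = {m3, n2}
  B3 = {m4, n4}
  B4 = {m2}
  B5 = {n0}
  B6 = {n1}
  B7 = {n3}
m0 ∈ B0, n0 ∈ B5 → different blocks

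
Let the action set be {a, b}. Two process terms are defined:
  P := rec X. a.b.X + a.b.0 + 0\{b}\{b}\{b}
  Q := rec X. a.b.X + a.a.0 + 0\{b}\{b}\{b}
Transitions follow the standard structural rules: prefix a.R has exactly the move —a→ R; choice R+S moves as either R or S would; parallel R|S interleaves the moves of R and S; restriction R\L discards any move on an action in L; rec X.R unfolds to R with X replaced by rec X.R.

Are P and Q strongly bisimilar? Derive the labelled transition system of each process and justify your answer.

NO

Reachable graph of P (4 states):
  u0 = rec X. a.b.X + a.b.0 + 0\{b}\{b}\{b} has moves =a=> u1, =a=> u2
  u1 = b.(rec X. a.b.X + a.b.0 + 0\{b}\{b}\{b}) has moves =b=> u0
  u2 = b.0 has moves =b=> u3
  u3 = 0 has moves stopped
Reachable graph of Q (4 states):
  v0 = rec X. a.b.X + a.a.0 + 0\{b}\{b}\{b} has moves =a=> v1, =a=> v2
  v1 = a.0 has moves =a=> v3
  v2 = b.(rec X. a.b.X + a.a.0 + 0\{b}\{b}\{b}) has moves =b=> v0
  v3 = 0 has moves stopped
Bisimilarity quotient blocks:
  B0 = {u0}
  B1 = {u2}
  B2 = {u3, v3}
  B3 = {u1}
  B4 = {v0}
  B5 = {v2}
  B6 = {v1}
u0 ∈ B0, v0 ∈ B4 → different blocks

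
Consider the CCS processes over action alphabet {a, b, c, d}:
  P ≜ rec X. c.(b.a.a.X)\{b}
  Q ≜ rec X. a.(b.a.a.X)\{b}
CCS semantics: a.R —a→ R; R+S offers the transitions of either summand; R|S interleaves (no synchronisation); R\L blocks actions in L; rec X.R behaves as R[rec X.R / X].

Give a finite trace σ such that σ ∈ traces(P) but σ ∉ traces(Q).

c

LTS(P): 2 reachable states
  s0 = rec X. c.(b.a.a.X)\{b} | -c-> s1
  s1 = (b.a.a.(rec X. c.(b.a.a.X)\{b}))\{b} | ·
LTS(Q): 2 reachable states
  t0 = rec X. a.(b.a.a.X)\{b} | -a-> t1
  t1 = (b.a.a.(rec X. a.(b.a.a.X)\{b}))\{b} | ·
Trace ⟨c⟩ through P, begin at {s0}:
  [1] c ⇒ {s1}
  — P admits the full trace.
Trace ⟨c⟩ through Q, begin at {t0}:
  [1] c ⇒ ∅ (Q stuck)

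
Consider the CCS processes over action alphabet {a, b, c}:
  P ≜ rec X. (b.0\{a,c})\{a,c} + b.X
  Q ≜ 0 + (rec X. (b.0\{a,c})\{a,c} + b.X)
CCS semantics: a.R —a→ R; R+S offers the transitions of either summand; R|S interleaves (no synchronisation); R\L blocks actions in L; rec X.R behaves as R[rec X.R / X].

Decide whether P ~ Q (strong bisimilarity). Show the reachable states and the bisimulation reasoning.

P ~ Q

LTS(P): 2 reachable states
  m0 = rec X. (b.0\{a,c})\{a,c} + b.X ⊢ —b→ m0, —b→ m1
  m1 = 0\{a,c}\{a,c} ⊢ (no moves)
LTS(Q): 3 reachable states
  n0 = 0 + (rec X. (b.0\{a,c})\{a,c} + b.X) ⊢ —b→ n1, —b→ n2
  n1 = 0\{a,c}\{a,c} ⊢ (no moves)
  n2 = rec X. (b.0\{a,c})\{a,c} + b.X ⊢ —b→ n1, —b→ n2
Partition-refinement fixed point:
  B0 = {m0, n0, n2}
  B1 = {m1, n1}
m0 ∈ B0, n0 ∈ B0 → same block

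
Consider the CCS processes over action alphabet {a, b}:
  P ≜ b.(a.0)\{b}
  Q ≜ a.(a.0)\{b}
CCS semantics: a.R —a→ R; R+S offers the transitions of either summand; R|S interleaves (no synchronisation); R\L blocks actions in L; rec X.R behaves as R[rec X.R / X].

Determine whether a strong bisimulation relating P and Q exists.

not bisimilar

P's transition system — 3 states:
  m0 = b.(a.0)\{b} ⊢ =b=> m1
  m1 = (a.0)\{b} ⊢ =a=> m2
  m2 = 0\{b} ⊢ deadlocked
Q's transition system — 3 states:
  n0 = a.(a.0)\{b} ⊢ =a=> n1
  n1 = (a.0)\{b} ⊢ =a=> n2
  n2 = 0\{b} ⊢ deadlocked
Bisimilarity quotient blocks:
  B0 = {m0}
  B1 = {m1, n1}
  B2 = {m2, n2}
  B3 = {n0}
m0 ∈ B0, n0 ∈ B3 → different blocks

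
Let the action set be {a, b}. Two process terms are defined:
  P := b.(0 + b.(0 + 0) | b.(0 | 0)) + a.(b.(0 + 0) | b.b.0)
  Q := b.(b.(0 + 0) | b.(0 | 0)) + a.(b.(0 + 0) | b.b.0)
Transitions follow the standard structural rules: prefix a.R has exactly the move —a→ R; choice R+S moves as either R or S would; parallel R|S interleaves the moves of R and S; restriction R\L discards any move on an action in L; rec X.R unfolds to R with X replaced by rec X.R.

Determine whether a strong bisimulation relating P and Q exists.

YES

LTS(P): 11 reachable states
  u0 = b.(0 + b.(0 + 0) | b.(0 | 0)) + a.(b.(0 + 0) | b.b.0) | -a-> u1, -b-> u2
  u1 = b.(0 + 0) | b.b.0 | -b-> u3, -b-> u4
  u2 = 0 + b.(0 + 0) | b.(0 | 0) | -b-> u5, -b-> u6
  u3 = (0 + 0) | b.b.0 | -b-> u7
  u4 = b.(0 + 0) | b.0 | -b-> u7, -b-> u8
  u5 = (0 + 0) | b.(0 | 0) | -b-> u9
  u6 = b.(0 + 0) | (0 | 0) | -b-> u9
  u7 = (0 + 0) | b.0 | -b-> u10
  u8 = b.(0 + 0) | 0 | -b-> u10
  u9 = (0 + 0) | (0 | 0) | ∅
  u10 = (0 + 0) | 0 | ∅
LTS(Q): 11 reachable states
  v0 = b.(b.(0 + 0) | b.(0 | 0)) + a.(b.(0 + 0) | b.b.0) | -a-> v1, -b-> v2
  v1 = b.(0 + 0) | b.b.0 | -b-> v3, -b-> v4
  v2 = b.(0 + 0) | b.(0 | 0) | -b-> v5, -b-> v6
  v3 = (0 + 0) | b.b.0 | -b-> v7
  v4 = b.(0 + 0) | b.0 | -b-> v7, -b-> v8
  v5 = (0 + 0) | b.(0 | 0) | -b-> v9
  v6 = b.(0 + 0) | (0 | 0) | -b-> v9
  v7 = (0 + 0) | b.0 | -b-> v10
  v8 = b.(0 + 0) | 0 | -b-> v10
  v9 = (0 + 0) | (0 | 0) | ∅
  v10 = (0 + 0) | 0 | ∅
Coarsest stable partition (strong bisimilarity classes):
  B0 = {u0, v0}
  B1 = {u1, v1}
  B2 = {u2, u3, u4, v2, v3, v4}
  B3 = {u5, u6, u7, u8, v5, v6, v7, v8}
  B4 = {u10, u9, v10, v9}
u0 ∈ B0, v0 ∈ B0 → same block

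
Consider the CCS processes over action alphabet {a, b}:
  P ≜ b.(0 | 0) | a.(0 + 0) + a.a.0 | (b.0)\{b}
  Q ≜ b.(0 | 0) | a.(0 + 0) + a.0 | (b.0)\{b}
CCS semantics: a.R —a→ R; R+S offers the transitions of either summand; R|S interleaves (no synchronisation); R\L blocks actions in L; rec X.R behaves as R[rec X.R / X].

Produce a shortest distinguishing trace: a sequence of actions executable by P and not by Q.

aa

LTS(P): 6 reachable states
  u0 = b.(0 | 0) | a.(0 + 0) + a.a.0 | (b.0)\{b} :: --a--▸ u1, --a--▸ u2, --b--▸ u3
  u1 = a.0 | (b.0)\{b} :: --a--▸ u4
  u2 = b.(0 | 0) | (0 + 0) :: --b--▸ u5
  u3 = 0 | 0 | a.(0 + 0) :: --a--▸ u5
  u4 = 0 | (b.0)\{b} :: deadlocked
  u5 = 0 | 0 | (0 + 0) :: deadlocked
LTS(Q): 5 reachable states
  v0 = b.(0 | 0) | a.(0 + 0) + a.0 | (b.0)\{b} :: --a--▸ v1, --a--▸ v2, --b--▸ v3
  v1 = 0 | (b.0)\{b} :: deadlocked
  v2 = b.(0 | 0) | (0 + 0) :: --b--▸ v4
  v3 = 0 | 0 | a.(0 + 0) :: --a--▸ v4
  v4 = 0 | 0 | (0 + 0) :: deadlocked
Run σ = ⟨aa⟩ on P: start {u0}
  step 1 (a): {u1, u2}
  step 2 (a): {u4}
  ✓ P
Run σ = ⟨aa⟩ on Q: start {v0}
  step 1 (a): {v1, v2}
  step 2 (a): no successor for Q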